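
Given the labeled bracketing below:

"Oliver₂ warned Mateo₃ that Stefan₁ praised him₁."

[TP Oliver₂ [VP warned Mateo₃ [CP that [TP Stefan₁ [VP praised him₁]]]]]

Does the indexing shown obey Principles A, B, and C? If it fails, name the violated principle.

The two coindexed NPs are *Stefan₁* and *him₁*.
*him₁* is a pronoun. Its binding domain is the embedded TP, whose subject is Stefan₁.
*Stefan₁* c-commands it within that domain and carries the same index.
The pronoun is locally bound → Principle B violation.

Principle B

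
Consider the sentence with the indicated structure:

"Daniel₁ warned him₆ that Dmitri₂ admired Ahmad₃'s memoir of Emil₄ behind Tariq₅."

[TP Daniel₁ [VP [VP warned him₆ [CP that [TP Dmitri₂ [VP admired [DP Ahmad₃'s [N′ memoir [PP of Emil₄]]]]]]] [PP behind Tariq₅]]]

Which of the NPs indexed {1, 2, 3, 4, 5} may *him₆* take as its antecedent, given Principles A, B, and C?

{5}

*him* is a pronoun, so Principle B applies: it must be free in its binding domain.
Binding domain of *him₆*: the matrix TP, whose subject is Daniel₁.
*Daniel₁* c-commands the pronoun within its binding domain → coindexation would violate Principle B.
*Dmitri₂*: the pronoun c-commands this R-expression → coindexation would violate Principle C on *Dmitri₂*.
*Ahmad₃*: the pronoun c-commands this R-expression → coindexation would violate Principle C on *Ahmad₃*.
*Emil₄*: the pronoun c-commands this R-expression → coindexation would violate Principle C on *Emil₄*.
*Tariq₅* and the pronoun do not c-command one another → neither Principle B nor Principle C is at stake; coindexation permitted.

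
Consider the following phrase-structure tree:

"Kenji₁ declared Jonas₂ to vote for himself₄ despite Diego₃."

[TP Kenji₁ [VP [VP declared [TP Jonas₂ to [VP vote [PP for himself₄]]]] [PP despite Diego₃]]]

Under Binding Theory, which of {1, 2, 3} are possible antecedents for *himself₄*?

{2}

*himself* is an anaphor, so Principle A applies: it must be bound in its binding domain.
Binding domain of *himself₄*: the embedded TP, whose subject is Jonas₂.
*Kenji₁* c-commands the anaphor but is outside its binding domain → cannot satisfy Principle A.
*Jonas₂* c-commands the anaphor within its binding domain → licit binder.
*Diego₃* does not c-command the anaphor → cannot bind it.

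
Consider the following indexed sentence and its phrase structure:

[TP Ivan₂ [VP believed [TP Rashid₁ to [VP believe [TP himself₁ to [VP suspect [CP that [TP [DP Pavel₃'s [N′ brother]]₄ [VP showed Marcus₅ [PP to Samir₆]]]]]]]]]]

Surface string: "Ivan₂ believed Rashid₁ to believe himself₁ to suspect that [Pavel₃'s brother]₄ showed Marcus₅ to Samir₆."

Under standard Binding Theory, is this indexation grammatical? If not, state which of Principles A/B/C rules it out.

grammatical

The two coindexed NPs are *Rashid₁* and *himself₁*.
*himself₁* is an anaphor; its binding domain is the embedded TP, whose subject is Rashid₁. *Rashid₁* c-commands it within that domain and shares its index, so Principle A is satisfied.
*Rashid₁* is an R-expression; *himself₁* does not c-command it, and no other NP shares its index, so Principle C is satisfied.
All principles are respected.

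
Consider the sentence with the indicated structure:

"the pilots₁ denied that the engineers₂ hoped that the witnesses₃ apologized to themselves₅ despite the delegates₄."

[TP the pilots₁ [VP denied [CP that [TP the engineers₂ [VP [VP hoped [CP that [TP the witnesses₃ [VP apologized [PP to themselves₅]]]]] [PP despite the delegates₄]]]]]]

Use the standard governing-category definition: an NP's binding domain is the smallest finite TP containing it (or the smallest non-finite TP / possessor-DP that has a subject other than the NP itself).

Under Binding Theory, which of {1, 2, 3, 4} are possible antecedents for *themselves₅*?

{3}

*themselves* is an anaphor, so Principle A applies: it must be bound in its binding domain.
Binding domain of *themselves₅*: the embedded TP, whose subject is the witnesses₃.
*the pilots₁* c-commands the anaphor but is outside its binding domain → cannot satisfy Principle A.
*the engineers₂* c-commands the anaphor but is outside its binding domain → cannot satisfy Principle A.
*the witnesses₃* c-commands the anaphor within its binding domain → licit binder.
*the delegates₄* does not c-command the anaphor → cannot bind it.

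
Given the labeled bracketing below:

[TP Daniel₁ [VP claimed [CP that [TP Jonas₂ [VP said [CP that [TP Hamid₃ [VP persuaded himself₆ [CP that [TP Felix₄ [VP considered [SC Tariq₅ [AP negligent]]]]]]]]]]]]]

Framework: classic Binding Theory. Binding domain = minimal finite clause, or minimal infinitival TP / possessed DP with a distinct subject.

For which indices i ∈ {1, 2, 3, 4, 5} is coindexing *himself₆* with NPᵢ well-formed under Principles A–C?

{3}

*himself* is an anaphor, so Principle A applies: it must be bound in its binding domain.
Binding domain of *himself₆*: the embedded TP, whose subject is Hamid₃.
*Daniel₁* c-commands the anaphor but is outside its binding domain → cannot satisfy Principle A.
*Jonas₂* c-commands the anaphor but is outside its binding domain → cannot satisfy Principle A.
*Hamid₃* c-commands the anaphor within its binding domain → licit binder.
*Felix₄* does not c-command the anaphor → cannot bind it.
*Tariq₅* does not c-command the anaphor → cannot bind it.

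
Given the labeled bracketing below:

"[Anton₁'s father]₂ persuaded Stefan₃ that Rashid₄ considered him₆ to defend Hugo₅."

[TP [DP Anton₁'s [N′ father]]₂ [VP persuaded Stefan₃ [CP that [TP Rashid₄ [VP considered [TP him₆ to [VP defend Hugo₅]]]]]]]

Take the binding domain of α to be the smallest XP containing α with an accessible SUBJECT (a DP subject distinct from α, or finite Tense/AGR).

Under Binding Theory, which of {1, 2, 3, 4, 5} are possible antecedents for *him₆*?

{1, 2, 3}

*him* is a pronoun, so Principle B applies: it must be free in its binding domain.
Binding domain of *him₆*: the embedded TP, whose subject is Rashid₄.
*Anton₁* and the pronoun do not c-command one another → neither Principle B nor Principle C is at stake; coindexation permitted.
*[Anton₁'s father]₂* c-commands the pronoun but from outside its binding domain, and is not c-commanded by it → coindexation permitted.
*Stefan₃* c-commands the pronoun but from outside its binding domain, and is not c-commanded by it → coindexation permitted.
*Rashid₄* c-commands the pronoun within its binding domain → coindexation would violate Principle B.
*Hugo₅*: the pronoun c-commands this R-expression → coindexation would violate Principle C on *Hugo₅*.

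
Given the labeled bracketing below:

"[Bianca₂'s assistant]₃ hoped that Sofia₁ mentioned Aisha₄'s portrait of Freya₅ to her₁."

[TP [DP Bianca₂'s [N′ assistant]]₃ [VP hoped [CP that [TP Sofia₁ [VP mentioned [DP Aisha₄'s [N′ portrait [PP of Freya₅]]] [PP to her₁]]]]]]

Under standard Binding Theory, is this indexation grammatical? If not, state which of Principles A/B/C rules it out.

The two coindexed NPs are *Sofia₁* and *her₁*.
*her₁* is a pronoun. Its binding domain is the embedded TP, whose subject is Sofia₁.
*Sofia₁* c-commands it within that domain and carries the same index.
The pronoun is locally bound → Principle B violation.

Principle B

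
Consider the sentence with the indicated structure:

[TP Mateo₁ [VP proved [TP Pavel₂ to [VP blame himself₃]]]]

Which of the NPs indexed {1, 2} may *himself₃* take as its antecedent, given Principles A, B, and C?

*himself* is an anaphor, so Principle A applies: it must be bound in its binding domain.
Binding domain of *himself₃*: the embedded TP, whose subject is Pavel₂.
*Mateo₁* c-commands the anaphor but is outside its binding domain → cannot satisfy Principle A.
*Pavel₂* c-commands the anaphor within its binding domain → licit binder.

{2}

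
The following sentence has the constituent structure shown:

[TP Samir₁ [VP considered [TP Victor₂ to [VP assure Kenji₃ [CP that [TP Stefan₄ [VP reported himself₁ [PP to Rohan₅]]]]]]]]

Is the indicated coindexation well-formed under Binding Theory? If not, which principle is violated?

The two coindexed NPs are *Samir₁* and *himself₁*.
*himself₁* is an anaphor. Principle A requires it to be bound within its binding domain — the embedded TP, whose subject is Stefan₄.
Within that domain it is c-commanded by *Stefan₄*, which does not share its index.
*Samir₁* does c-command the anaphor, but from outside its binding domain.
The anaphor is unbound in its domain → Principle A violation.

Principle A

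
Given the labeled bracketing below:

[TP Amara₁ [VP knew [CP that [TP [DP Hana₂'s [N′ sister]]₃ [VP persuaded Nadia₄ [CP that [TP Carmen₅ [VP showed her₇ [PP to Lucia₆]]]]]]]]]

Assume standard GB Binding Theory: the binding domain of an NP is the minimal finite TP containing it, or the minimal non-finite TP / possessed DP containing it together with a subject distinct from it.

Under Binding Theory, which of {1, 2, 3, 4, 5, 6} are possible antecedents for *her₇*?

*her* is a pronoun, so Principle B applies: it must be free in its binding domain.
Binding domain of *her₇*: the embedded TP, whose subject is Carmen₅.
*Amara₁* c-commands the pronoun but from outside its binding domain, and is not c-commanded by it → coindexation permitted.
*Hana₂* and the pronoun do not c-command one another → neither Principle B nor Principle C is at stake; coindexation permitted.
*[Hana₂'s sister]₃* c-commands the pronoun but from outside its binding domain, and is not c-commanded by it → coindexation permitted.
*Nadia₄* c-commands the pronoun but from outside its binding domain, and is not c-commanded by it → coindexation permitted.
*Carmen₅* c-commands the pronoun within its binding domain → coindexation would violate Principle B.
*Lucia₆*: the pronoun c-commands this R-expression → coindexation would violate Principle C on *Lucia₆*.

{1, 2, 3, 4}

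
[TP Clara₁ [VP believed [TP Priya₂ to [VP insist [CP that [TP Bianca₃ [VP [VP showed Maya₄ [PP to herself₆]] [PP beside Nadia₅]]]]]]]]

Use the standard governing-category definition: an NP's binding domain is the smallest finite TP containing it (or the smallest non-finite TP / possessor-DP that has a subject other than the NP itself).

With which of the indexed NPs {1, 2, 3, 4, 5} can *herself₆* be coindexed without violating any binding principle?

{3, 4}

*herself* is an anaphor, so Principle A applies: it must be bound in its binding domain.
Binding domain of *herself₆*: the embedded TP, whose subject is Bianca₃.
*Clara₁* c-commands the anaphor but is outside its binding domain → cannot satisfy Principle A.
*Priya₂* c-commands the anaphor but is outside its binding domain → cannot satisfy Principle A.
*Bianca₃* c-commands the anaphor within its binding domain → licit binder.
*Maya₄* c-commands the anaphor within its binding domain → licit binder.
*Nadia₅* does not c-command the anaphor → cannot bind it.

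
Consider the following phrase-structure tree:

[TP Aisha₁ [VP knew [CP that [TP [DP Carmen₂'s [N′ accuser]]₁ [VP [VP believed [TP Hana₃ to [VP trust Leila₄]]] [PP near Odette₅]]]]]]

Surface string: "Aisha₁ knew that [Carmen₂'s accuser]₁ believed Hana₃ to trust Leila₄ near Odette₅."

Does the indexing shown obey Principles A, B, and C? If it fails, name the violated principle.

The two coindexed NPs are *[Carmen₂'s accuser]₁* and *Aisha₁*.
*[Carmen₂'s accuser]₁* is an R-expression. Principle C requires it to be free everywhere.
*Aisha₁* c-commands it and carries the same index.
The R-expression is bound → Principle C violation.

Principle C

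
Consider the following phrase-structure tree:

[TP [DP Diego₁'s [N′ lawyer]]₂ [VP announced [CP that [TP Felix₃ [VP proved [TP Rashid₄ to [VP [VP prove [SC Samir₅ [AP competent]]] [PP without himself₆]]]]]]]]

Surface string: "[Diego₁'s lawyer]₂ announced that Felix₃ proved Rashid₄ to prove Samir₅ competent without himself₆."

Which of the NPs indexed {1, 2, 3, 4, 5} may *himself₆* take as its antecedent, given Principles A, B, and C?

{4}

*himself* is an anaphor, so Principle A applies: it must be bound in its binding domain.
Binding domain of *himself₆*: the embedded TP, whose subject is Rashid₄.
*Diego₁* does not c-command the anaphor → cannot bind it.
*[Diego₁'s lawyer]₂* c-commands the anaphor but is outside its binding domain → cannot satisfy Principle A.
*Felix₃* c-commands the anaphor but is outside its binding domain → cannot satisfy Principle A.
*Rashid₄* c-commands the anaphor within its binding domain → licit binder.
*Samir₅* does not c-command the anaphor → cannot bind it.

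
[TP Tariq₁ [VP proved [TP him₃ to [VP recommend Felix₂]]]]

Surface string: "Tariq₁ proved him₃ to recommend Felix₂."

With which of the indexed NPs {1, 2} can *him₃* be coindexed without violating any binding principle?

*him* is a pronoun, so Principle B applies: it must be free in its binding domain.
Binding domain of *him₃*: the matrix TP, whose subject is Tariq₁.
*Tariq₁* c-commands the pronoun within its binding domain → coindexation would violate Principle B.
*Felix₂*: the pronoun c-commands this R-expression → coindexation would violate Principle C on *Felix₂*.

none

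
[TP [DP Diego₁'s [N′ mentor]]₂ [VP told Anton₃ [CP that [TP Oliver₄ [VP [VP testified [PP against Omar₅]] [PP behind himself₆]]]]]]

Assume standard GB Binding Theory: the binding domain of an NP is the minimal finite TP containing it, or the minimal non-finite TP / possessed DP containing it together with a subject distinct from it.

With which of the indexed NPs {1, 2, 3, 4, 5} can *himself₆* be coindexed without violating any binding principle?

{4}

*himself* is an anaphor, so Principle A applies: it must be bound in its binding domain.
Binding domain of *himself₆*: the embedded TP, whose subject is Oliver₄.
*Diego₁* does not c-command the anaphor → cannot bind it.
*[Diego₁'s mentor]₂* c-commands the anaphor but is outside its binding domain → cannot satisfy Principle A.
*Anton₃* c-commands the anaphor but is outside its binding domain → cannot satisfy Principle A.
*Oliver₄* c-commands the anaphor within its binding domain → licit binder.
*Omar₅* does not c-command the anaphor → cannot bind it.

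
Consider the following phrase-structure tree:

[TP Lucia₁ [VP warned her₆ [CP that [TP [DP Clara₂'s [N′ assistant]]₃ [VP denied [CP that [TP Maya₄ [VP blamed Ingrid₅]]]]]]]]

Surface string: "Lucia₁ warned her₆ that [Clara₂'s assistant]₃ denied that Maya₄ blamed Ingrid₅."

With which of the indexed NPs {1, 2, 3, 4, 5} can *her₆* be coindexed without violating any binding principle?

*her* is a pronoun, so Principle B applies: it must be free in its binding domain.
Binding domain of *her₆*: the matrix TP, whose subject is Lucia₁.
*Lucia₁* c-commands the pronoun within its binding domain → coindexation would violate Principle B.
*Clara₂*: the pronoun c-commands this R-expression → coindexation would violate Principle C on *Clara₂*.
*[Clara₂'s assistant]₃*: the pronoun c-commands this R-expression → coindexation would violate Principle C on *[Clara₂'s assistant]₃*.
*Maya₄*: the pronoun c-commands this R-expression → coindexation would violate Principle C on *Maya₄*.
*Ingrid₅*: the pronoun c-commands this R-expression → coindexation would violate Principle C on *Ingrid₅*.

none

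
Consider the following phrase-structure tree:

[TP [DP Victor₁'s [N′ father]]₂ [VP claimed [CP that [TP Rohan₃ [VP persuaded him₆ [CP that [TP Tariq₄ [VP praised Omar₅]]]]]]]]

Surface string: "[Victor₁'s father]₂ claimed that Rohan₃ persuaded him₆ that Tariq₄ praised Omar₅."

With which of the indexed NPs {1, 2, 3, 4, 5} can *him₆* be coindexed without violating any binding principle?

*him* is a pronoun, so Principle B applies: it must be free in its binding domain.
Binding domain of *him₆*: the embedded TP, whose subject is Rohan₃.
*Victor₁* and the pronoun do not c-command one another → neither Principle B nor Principle C is at stake; coindexation permitted.
*[Victor₁'s father]₂* c-commands the pronoun but from outside its binding domain, and is not c-commanded by it → coindexation permitted.
*Rohan₃* c-commands the pronoun within its binding domain → coindexation would violate Principle B.
*Tariq₄*: the pronoun c-commands this R-expression → coindexation would violate Principle C on *Tariq₄*.
*Omar₅*: the pronoun c-commands this R-expression → coindexation would violate Principle C on *Omar₅*.

{1, 2}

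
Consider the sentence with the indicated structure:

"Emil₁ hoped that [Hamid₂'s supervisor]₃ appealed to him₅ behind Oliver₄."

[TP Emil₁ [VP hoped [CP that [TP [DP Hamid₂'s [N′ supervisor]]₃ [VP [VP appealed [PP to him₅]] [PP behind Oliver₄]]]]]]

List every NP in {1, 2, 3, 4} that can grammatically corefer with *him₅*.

{1, 2, 4}

*him* is a pronoun, so Principle B applies: it must be free in its binding domain.
Binding domain of *him₅*: the embedded TP, whose subject is [Hamid₂'s supervisor]₃.
*Emil₁* c-commands the pronoun but from outside its binding domain, and is not c-commanded by it → coindexation permitted.
*Hamid₂* and the pronoun do not c-command one another → neither Principle B nor Principle C is at stake; coindexation permitted.
*[Hamid₂'s supervisor]₃* c-commands the pronoun within its binding domain → coindexation would violate Principle B.
*Oliver₄* and the pronoun do not c-command one another → neither Principle B nor Principle C is at stake; coindexation permitted.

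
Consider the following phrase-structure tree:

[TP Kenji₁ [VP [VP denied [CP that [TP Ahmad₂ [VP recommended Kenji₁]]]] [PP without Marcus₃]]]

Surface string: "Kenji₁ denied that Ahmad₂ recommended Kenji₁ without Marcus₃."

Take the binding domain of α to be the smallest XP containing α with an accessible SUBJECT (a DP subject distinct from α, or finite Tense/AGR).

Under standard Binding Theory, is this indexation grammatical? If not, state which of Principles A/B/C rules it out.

Principle C

The two coindexed NPs are *Kenji₁* (the lower occurrence) and *Kenji₁* (the higher occurrence).
*Kenji₁* (the lower occurrence) is an R-expression. Principle C requires it to be free everywhere.
*Kenji₁* (the higher occurrence) c-commands it and carries the same index.
The R-expression is bound → Principle C violation.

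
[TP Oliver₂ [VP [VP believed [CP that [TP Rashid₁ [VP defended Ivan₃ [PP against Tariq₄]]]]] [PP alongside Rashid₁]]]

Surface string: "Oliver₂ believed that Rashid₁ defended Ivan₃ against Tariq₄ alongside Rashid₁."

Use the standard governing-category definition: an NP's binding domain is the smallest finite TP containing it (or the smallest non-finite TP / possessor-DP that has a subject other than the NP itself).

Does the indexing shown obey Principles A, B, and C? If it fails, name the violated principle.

grammatical

The two coindexed NPs are *Rashid₁* and *Rashid₁*.
*Rashid₁* is an R-expression; no coindexed NP c-commands it, so Principle C holds.
*Rashid₁* is an R-expression; *Rashid₁* does not c-command it, and no other NP shares its index, so Principle C is satisfied.
All principles are respected.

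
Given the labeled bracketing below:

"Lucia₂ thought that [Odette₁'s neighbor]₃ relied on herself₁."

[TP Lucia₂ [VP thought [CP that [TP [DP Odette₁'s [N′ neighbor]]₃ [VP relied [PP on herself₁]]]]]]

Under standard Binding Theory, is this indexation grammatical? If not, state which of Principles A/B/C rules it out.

Principle A

The two coindexed NPs are *Odette₁* and *herself₁*.
*herself₁* is an anaphor. Principle A requires it to be bound within its binding domain — the embedded TP, whose subject is [Odette₁'s neighbor]₃.
Within that domain it is c-commanded by *[Odette₁'s neighbor]₃*, which does not share its index.
*Odette₁* does not c-command the anaphor at all.
The anaphor is unbound in its domain → Principle A violation.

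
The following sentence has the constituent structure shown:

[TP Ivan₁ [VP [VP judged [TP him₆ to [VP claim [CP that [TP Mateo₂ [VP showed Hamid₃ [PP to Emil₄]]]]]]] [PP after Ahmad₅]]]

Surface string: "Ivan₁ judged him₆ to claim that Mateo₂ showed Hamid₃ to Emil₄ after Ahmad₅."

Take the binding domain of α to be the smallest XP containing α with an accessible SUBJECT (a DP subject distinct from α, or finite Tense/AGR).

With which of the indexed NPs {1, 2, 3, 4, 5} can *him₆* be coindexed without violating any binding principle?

{5}

*him* is a pronoun, so Principle B applies: it must be free in its binding domain.
Binding domain of *him₆*: the matrix TP, whose subject is Ivan₁.
*Ivan₁* c-commands the pronoun within its binding domain → coindexation would violate Principle B.
*Mateo₂*: the pronoun c-commands this R-expression → coindexation would violate Principle C on *Mateo₂*.
*Hamid₃*: the pronoun c-commands this R-expression → coindexation would violate Principle C on *Hamid₃*.
*Emil₄*: the pronoun c-commands this R-expression → coindexation would violate Principle C on *Emil₄*.
*Ahmad₅* and the pronoun do not c-command one another → neither Principle B nor Principle C is at stake; coindexation permitted.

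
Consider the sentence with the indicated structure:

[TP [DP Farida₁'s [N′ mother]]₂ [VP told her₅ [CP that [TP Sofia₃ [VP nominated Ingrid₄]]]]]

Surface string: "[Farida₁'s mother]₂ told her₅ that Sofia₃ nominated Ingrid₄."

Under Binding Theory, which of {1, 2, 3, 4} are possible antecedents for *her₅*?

{1}

*her* is a pronoun, so Principle B applies: it must be free in its binding domain.
Binding domain of *her₅*: the matrix TP, whose subject is [Farida₁'s mother]₂.
*Farida₁* and the pronoun do not c-command one another → neither Principle B nor Principle C is at stake; coindexation permitted.
*[Farida₁'s mother]₂* c-commands the pronoun within its binding domain → coindexation would violate Principle B.
*Sofia₃*: the pronoun c-commands this R-expression → coindexation would violate Principle C on *Sofia₃*.
*Ingrid₄*: the pronoun c-commands this R-expression → coindexation would violate Principle C on *Ingrid₄*.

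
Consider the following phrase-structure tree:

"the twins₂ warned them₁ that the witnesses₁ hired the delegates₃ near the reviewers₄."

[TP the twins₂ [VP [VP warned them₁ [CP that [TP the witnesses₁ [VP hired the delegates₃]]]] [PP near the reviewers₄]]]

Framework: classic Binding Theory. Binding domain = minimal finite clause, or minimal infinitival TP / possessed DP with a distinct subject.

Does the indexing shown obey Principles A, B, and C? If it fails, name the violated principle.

The two coindexed NPs are *them₁* and *the witnesses₁*.
*the witnesses₁* is an R-expression. Principle C requires it to be free everywhere.
*them₁* c-commands it and carries the same index.
The R-expression is bound → Principle C violation.

Principle C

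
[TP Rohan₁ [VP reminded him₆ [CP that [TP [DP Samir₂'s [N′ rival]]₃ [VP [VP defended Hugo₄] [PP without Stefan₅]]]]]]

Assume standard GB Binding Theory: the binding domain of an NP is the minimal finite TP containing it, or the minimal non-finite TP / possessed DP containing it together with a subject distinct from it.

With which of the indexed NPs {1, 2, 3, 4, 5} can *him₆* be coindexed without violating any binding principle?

*him* is a pronoun, so Principle B applies: it must be free in its binding domain.
Binding domain of *him₆*: the matrix TP, whose subject is Rohan₁.
*Rohan₁* c-commands the pronoun within its binding domain → coindexation would violate Principle B.
*Samir₂*: the pronoun c-commands this R-expression → coindexation would violate Principle C on *Samir₂*.
*[Samir₂'s rival]₃*: the pronoun c-commands this R-expression → coindexation would violate Principle C on *[Samir₂'s rival]₃*.
*Hugo₄*: the pronoun c-commands this R-expression → coindexation would violate Principle C on *Hugo₄*.
*Stefan₅*: the pronoun c-commands this R-expression → coindexation would violate Principle C on *Stefan₅*.

none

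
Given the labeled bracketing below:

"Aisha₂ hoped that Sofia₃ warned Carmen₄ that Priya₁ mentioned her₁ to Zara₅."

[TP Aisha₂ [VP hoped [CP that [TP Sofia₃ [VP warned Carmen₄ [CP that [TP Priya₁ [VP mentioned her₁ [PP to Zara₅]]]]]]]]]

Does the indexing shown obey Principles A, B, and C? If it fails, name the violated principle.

The two coindexed NPs are *Priya₁* and *her₁*.
*her₁* is a pronoun. Its binding domain is the embedded TP, whose subject is Priya₁.
*Priya₁* c-commands it within that domain and carries the same index.
The pronoun is locally bound → Principle B violation.

Principle B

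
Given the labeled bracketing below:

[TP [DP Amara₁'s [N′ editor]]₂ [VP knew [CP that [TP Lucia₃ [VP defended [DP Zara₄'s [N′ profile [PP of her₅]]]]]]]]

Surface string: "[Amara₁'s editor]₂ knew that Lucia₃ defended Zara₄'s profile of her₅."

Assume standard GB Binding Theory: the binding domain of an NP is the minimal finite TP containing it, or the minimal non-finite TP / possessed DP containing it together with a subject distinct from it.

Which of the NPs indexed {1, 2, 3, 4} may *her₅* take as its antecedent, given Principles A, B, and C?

{1, 2, 3}

*her* is a pronoun, so Principle B applies: it must be free in its binding domain.
Binding domain of *her₅*: the possessed DP, whose subject is Zara₄.
*Amara₁* and the pronoun do not c-command one another → neither Principle B nor Principle C is at stake; coindexation permitted.
*[Amara₁'s editor]₂* c-commands the pronoun but from outside its binding domain, and is not c-commanded by it → coindexation permitted.
*Lucia₃* c-commands the pronoun but from outside its binding domain, and is not c-commanded by it → coindexation permitted.
*Zara₄* c-commands the pronoun within its binding domain → coindexation would violate Principle B.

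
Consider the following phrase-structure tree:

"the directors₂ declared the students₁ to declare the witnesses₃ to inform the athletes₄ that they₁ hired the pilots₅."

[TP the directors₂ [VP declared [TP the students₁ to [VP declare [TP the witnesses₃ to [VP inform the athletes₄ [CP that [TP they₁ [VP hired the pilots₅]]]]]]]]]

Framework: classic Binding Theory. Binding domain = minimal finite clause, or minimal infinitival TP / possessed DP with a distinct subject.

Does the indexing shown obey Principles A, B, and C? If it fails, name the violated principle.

The two coindexed NPs are *the students₁* and *they₁*.
*they₁* is a pronoun; nothing c-commands it within its binding domain (the embedded TP.), so Principle B holds trivially.
*the students₁* is an R-expression; *they₁* does not c-command it, and no other NP shares its index, so Principle C is satisfied.
All principles are respected.

grammatical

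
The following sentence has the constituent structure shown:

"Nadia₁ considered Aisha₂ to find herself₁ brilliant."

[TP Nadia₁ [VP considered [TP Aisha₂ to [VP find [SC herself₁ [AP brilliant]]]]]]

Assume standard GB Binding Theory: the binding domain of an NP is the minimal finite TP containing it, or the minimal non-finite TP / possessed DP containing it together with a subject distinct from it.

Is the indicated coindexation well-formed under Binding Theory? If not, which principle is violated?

The two coindexed NPs are *Nadia₁* and *herself₁*.
*herself₁* is an anaphor. Principle A requires it to be bound within its binding domain — the embedded TP, whose subject is Aisha₂.
Within that domain it is c-commanded by *Aisha₂*, which does not share its index.
*Nadia₁* does c-command the anaphor, but from outside its binding domain.
The anaphor is unbound in its domain → Principle A violation.

Principle A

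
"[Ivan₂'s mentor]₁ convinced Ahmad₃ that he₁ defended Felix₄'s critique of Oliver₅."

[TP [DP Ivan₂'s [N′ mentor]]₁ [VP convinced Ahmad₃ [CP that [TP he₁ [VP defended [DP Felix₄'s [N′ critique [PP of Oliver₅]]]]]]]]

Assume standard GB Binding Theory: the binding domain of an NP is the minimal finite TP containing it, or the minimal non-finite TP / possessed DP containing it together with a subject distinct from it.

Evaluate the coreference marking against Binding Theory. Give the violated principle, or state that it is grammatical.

The two coindexed NPs are *[Ivan₂'s mentor]₁* and *he₁*.
*he₁* is a pronoun; nothing c-commands it within its binding domain (the embedded TP.), so Principle B holds trivially.
*[Ivan₂'s mentor]₁* is an R-expression; *he₁* does not c-command it, and no other NP shares its index, so Principle C is satisfied.
All principles are respected.

grammatical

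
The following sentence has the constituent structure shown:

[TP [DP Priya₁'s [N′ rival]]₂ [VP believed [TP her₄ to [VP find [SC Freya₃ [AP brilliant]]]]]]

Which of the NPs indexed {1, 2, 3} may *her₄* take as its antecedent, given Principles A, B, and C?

*her* is a pronoun, so Principle B applies: it must be free in its binding domain.
Binding domain of *her₄*: the matrix TP, whose subject is [Priya₁'s rival]₂.
*Priya₁* and the pronoun do not c-command one another → neither Principle B nor Principle C is at stake; coindexation permitted.
*[Priya₁'s rival]₂* c-commands the pronoun within its binding domain → coindexation would violate Principle B.
*Freya₃*: the pronoun c-commands this R-expression → coindexation would violate Principle C on *Freya₃*.

{1}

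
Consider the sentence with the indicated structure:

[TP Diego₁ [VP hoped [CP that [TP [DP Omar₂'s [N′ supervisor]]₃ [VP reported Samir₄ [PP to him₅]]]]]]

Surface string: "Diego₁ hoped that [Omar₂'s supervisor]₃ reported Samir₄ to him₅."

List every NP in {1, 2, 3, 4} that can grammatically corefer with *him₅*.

*him* is a pronoun, so Principle B applies: it must be free in its binding domain.
Binding domain of *him₅*: the embedded TP, whose subject is [Omar₂'s supervisor]₃.
*Diego₁* c-commands the pronoun but from outside its binding domain, and is not c-commanded by it → coindexation permitted.
*Omar₂* and the pronoun do not c-command one another → neither Principle B nor Principle C is at stake; coindexation permitted.
*[Omar₂'s supervisor]₃* c-commands the pronoun within its binding domain → coindexation would violate Principle B.
*Samir₄* c-commands the pronoun within its binding domain → coindexation would violate Principle B.

{1, 2}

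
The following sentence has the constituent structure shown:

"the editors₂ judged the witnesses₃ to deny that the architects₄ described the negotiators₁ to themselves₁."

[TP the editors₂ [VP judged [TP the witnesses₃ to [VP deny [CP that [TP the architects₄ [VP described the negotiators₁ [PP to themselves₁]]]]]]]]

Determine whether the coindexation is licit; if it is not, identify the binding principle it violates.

grammatical

The two coindexed NPs are *the negotiators₁* and *themselves₁*.
*themselves₁* is an anaphor; its binding domain is the embedded TP, whose subject is the architects₄. *the negotiators₁* c-commands it within that domain and shares its index, so Principle A is satisfied.
*the negotiators₁* is an R-expression; *themselves₁* does not c-command it, and no other NP shares its index, so Principle C is satisfied.
All principles are respected.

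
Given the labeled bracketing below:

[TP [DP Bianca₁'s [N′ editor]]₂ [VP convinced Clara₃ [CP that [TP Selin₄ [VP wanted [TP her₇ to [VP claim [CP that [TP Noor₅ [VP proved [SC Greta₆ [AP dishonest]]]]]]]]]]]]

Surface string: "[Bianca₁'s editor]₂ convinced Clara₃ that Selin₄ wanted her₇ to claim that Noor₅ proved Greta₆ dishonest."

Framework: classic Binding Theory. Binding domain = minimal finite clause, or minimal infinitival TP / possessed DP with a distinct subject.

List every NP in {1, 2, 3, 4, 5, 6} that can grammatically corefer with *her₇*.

{1, 2, 3}

*her* is a pronoun, so Principle B applies: it must be free in its binding domain.
Binding domain of *her₇*: the embedded TP, whose subject is Selin₄.
*Bianca₁* and the pronoun do not c-command one another → neither Principle B nor Principle C is at stake; coindexation permitted.
*[Bianca₁'s editor]₂* c-commands the pronoun but from outside its binding domain, and is not c-commanded by it → coindexation permitted.
*Clara₃* c-commands the pronoun but from outside its binding domain, and is not c-commanded by it → coindexation permitted.
*Selin₄* c-commands the pronoun within its binding domain → coindexation would violate Principle B.
*Noor₅*: the pronoun c-commands this R-expression → coindexation would violate Principle C on *Noor₅*.
*Greta₆*: the pronoun c-commands this R-expression → coindexation would violate Principle C on *Greta₆*.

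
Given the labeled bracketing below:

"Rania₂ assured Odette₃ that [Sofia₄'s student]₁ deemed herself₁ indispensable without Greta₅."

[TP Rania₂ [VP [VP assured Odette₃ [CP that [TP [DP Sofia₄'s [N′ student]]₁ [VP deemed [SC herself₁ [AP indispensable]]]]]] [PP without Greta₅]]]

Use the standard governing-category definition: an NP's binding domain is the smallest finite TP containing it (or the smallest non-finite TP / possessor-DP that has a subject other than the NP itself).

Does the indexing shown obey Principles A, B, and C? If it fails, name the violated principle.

The two coindexed NPs are *[Sofia₄'s student]₁* and *herself₁*.
*herself₁* is an anaphor; its binding domain is the embedded TP, whose subject is [Sofia₄'s student]₁. *[Sofia₄'s student]₁* c-commands it within that domain and shares its index, so Principle A is satisfied.
*[Sofia₄'s student]₁* is an R-expression; *herself₁* does not c-command it, and no other NP shares its index, so Principle C is satisfied.
All principles are respected.

grammatical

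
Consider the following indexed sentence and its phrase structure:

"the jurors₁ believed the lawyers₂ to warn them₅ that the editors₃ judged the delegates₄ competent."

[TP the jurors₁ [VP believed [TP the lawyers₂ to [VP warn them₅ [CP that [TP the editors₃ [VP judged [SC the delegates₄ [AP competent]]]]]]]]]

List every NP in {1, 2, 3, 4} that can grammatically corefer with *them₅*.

{1}

*them* is a pronoun, so Principle B applies: it must be free in its binding domain.
Binding domain of *them₅*: the embedded TP, whose subject is the lawyers₂.
*the jurors₁* c-commands the pronoun but from outside its binding domain, and is not c-commanded by it → coindexation permitted.
*the lawyers₂* c-commands the pronoun within its binding domain → coindexation would violate Principle B.
*the editors₃*: the pronoun c-commands this R-expression → coindexation would violate Principle C on *the editors₃*.
*the delegates₄*: the pronoun c-commands this R-expression → coindexation would violate Principle C on *the delegates₄*.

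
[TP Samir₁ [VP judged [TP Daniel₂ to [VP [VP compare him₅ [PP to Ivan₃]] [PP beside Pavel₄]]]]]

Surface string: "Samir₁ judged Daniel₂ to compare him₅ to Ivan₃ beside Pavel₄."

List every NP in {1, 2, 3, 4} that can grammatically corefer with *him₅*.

*him* is a pronoun, so Principle B applies: it must be free in its binding domain.
Binding domain of *him₅*: the embedded TP, whose subject is Daniel₂.
*Samir₁* c-commands the pronoun but from outside its binding domain, and is not c-commanded by it → coindexation permitted.
*Daniel₂* c-commands the pronoun within its binding domain → coindexation would violate Principle B.
*Ivan₃*: the pronoun c-commands this R-expression → coindexation would violate Principle C on *Ivan₃*.
*Pavel₄* and the pronoun do not c-command one another → neither Principle B nor Principle C is at stake; coindexation permitted.

{1, 4}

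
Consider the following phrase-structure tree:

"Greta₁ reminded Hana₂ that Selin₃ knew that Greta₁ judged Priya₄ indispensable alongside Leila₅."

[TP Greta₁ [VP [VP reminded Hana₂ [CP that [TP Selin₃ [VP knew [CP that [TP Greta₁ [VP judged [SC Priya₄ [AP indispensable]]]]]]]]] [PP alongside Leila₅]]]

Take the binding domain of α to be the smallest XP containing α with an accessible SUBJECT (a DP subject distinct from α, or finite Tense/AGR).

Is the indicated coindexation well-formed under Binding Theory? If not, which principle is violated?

Principle C

The two coindexed NPs are *Greta₁* (the lower occurrence) and *Greta₁* (the higher occurrence).
*Greta₁* (the lower occurrence) is an R-expression. Principle C requires it to be free everywhere.
*Greta₁* (the higher occurrence) c-commands it and carries the same index.
The R-expression is bound → Principle C violation.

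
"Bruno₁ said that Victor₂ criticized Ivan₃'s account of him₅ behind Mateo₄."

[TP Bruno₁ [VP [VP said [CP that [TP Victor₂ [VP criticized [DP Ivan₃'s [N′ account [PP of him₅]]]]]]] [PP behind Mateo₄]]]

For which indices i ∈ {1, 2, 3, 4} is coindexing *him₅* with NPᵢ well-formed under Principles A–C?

*him* is a pronoun, so Principle B applies: it must be free in its binding domain.
Binding domain of *him₅*: the possessed DP, whose subject is Ivan₃.
*Bruno₁* c-commands the pronoun but from outside its binding domain, and is not c-commanded by it → coindexation permitted.
*Victor₂* c-commands the pronoun but from outside its binding domain, and is not c-commanded by it → coindexation permitted.
*Ivan₃* c-commands the pronoun within its binding domain → coindexation would violate Principle B.
*Mateo₄* and the pronoun do not c-command one another → neither Principle B nor Principle C is at stake; coindexation permitted.

{1, 2, 4}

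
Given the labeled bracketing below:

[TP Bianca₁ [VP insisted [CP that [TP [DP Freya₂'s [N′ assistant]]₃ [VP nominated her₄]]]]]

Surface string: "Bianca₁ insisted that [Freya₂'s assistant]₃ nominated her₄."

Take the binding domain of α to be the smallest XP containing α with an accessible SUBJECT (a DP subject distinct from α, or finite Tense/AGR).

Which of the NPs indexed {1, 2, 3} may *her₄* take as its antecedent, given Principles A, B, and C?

*her* is a pronoun, so Principle B applies: it must be free in its binding domain.
Binding domain of *her₄*: the embedded TP, whose subject is [Freya₂'s assistant]₃.
*Bianca₁* c-commands the pronoun but from outside its binding domain, and is not c-commanded by it → coindexation permitted.
*Freya₂* and the pronoun do not c-command one another → neither Principle B nor Principle C is at stake; coindexation permitted.
*[Freya₂'s assistant]₃* c-commands the pronoun within its binding domain → coindexation would violate Principle B.

{1, 2}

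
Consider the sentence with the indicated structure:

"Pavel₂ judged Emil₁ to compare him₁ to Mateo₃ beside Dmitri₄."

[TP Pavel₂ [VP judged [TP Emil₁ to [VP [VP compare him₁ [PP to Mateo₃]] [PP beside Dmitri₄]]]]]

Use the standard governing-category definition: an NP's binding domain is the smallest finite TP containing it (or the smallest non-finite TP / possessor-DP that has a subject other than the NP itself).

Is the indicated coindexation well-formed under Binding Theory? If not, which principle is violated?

Principle B

The two coindexed NPs are *Emil₁* and *him₁*.
*him₁* is a pronoun. Its binding domain is the embedded TP, whose subject is Emil₁.
*Emil₁* c-commands it within that domain and carries the same index.
The pronoun is locally bound → Principle B violation.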